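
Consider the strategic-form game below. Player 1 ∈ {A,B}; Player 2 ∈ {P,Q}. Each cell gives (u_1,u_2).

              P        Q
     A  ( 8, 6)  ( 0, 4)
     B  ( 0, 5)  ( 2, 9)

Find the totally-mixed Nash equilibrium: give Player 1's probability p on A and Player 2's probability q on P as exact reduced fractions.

p=2/3, q=1/5

P1 indiff ⇒ q·8+(1-q)·0 = q·0+(1-q)·2 ⇒ q(8) = (1-q)(2) ⇒ q = 1/5
P2 indiff ⇒ p·6+(1-p)·5 = p·4+(1-p)·9 ⇒ p(2) = (1-p)(4) ⇒ p = 2/3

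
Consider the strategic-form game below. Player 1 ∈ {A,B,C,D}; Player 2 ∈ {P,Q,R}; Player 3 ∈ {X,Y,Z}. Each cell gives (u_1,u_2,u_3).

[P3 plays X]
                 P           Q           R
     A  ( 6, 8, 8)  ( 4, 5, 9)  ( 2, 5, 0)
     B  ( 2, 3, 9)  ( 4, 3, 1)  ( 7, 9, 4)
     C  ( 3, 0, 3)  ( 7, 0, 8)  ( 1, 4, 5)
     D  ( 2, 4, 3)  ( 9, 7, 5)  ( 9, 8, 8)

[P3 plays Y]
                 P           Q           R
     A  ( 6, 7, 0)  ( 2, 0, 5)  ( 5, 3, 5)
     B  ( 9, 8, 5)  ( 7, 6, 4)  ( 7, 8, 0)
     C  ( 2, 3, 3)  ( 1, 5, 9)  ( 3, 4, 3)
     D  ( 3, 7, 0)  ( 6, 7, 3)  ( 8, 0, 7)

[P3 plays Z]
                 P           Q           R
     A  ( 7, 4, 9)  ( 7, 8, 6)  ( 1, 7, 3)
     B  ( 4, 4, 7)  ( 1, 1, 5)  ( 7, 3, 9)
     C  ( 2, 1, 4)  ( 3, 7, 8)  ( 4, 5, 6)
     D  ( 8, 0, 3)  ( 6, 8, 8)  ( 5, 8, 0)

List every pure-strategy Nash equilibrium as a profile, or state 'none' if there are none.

(A,P,X): not NE [P3→Z gives 9>8]
(A,P,Y): not NE [P1→B gives 9>6; P3→Z gives 9>0]
(A,P,Z): not NE [P1→D gives 8>7; P2→Q gives 8>4]
(A,Q,X): not NE [P1→D gives 9>4; P2→P gives 8>5]
(A,Q,Y): not NE [P1→B gives 7>2; P2→P gives 7>0; P3→X gives 9>5]
(A,Q,Z): not NE [P3→X gives 9>6]
(A,R,X): not NE [P1→D gives 9>2; P2→P gives 8>5; P3→Y gives 5>0]
(A,R,Y): not NE [P1→D gives 8>5; P2→P gives 7>3]
(A,R,Z): not NE [P1→B gives 7>1; P2→Q gives 8>7; P3→Y gives 5>3]
(B,P,X): not NE [P1→A gives 6>2; P2→R gives 9>3]
(B,P,Y): not NE [P3→X gives 9>5]
(B,P,Z): not NE [P1→D gives 8>4; P3→X gives 9>7]
(B,Q,X): not NE [P1→D gives 9>4; P2→R gives 9>3; P3→Z gives 5>1]
(B,Q,Y): not NE [P2→R gives 8>6; P3→Z gives 5>4]
(B,Q,Z): not NE [P1→A gives 7>1; P2→P gives 4>1]
(B,R,X): not NE [P1→D gives 9>7; P3→Z gives 9>4]
(B,R,Y): not NE [P1→D gives 8>7; P3→Z gives 9>0]
(B,R,Z): not NE [P2→P gives 4>3]
(C,P,X): not NE [P1→A gives 6>3; P2→R gives 4>0; P3→Z gives 4>3]
(C,P,Y): not NE [P1→B gives 9>2; P2→Q gives 5>3; P3→Z gives 4>3]
(C,P,Z): not NE [P1→D gives 8>2; P2→Q gives 7>1]
(C,Q,X): not NE [P1→D gives 9>7; P2→R gives 4>0; P3→Y gives 9>8]
(C,Q,Y): not NE [P1→B gives 7>1]
(C,Q,Z): not NE [P1→A gives 7>3; P3→Y gives 9>8]
(C,R,X): not NE [P1→D gives 9>1; P3→Z gives 6>5]
(C,R,Y): not NE [P1→D gives 8>3; P2→Q gives 5>4; P3→Z gives 6>3]
(C,R,Z): not NE [P1→B gives 7>4; P2→Q gives 7>5]
(D,P,X): not NE [P1→A gives 6>2; P2→R gives 8>4]
(D,P,Y): not NE [P1→B gives 9>3; P3→Z gives 3>0]
(D,P,Z): not NE [P2→R gives 8>0]
(D,Q,X): not NE [P2→R gives 8>7; P3→Z gives 8>5]
(D,Q,Y): not NE [P1→B gives 7>6; P3→Z gives 8>3]
(D,Q,Z): not NE [P1→A gives 7>6]
(D,R,X): NE
(D,R,Y): not NE [P2→Q gives 7>0; P3→X gives 8>7]
(D,R,Z): not NE [P1→B gives 7>5; P3→X gives 8>0]

Nash profiles: (D,R,X)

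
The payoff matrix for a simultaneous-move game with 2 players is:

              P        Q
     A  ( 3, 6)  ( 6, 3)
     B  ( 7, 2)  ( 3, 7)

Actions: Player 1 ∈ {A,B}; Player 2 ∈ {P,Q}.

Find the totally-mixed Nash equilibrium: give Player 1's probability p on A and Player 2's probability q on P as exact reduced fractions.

P1 indiff ⇒ q·3+(1-q)·6 = q·7+(1-q)·3 ⇒ q(-4) = (1-q)(-3) ⇒ q = 3/7
P2 indiff ⇒ p·6+(1-p)·2 = p·3+(1-p)·7 ⇒ p(3) = (1-p)(5) ⇒ p = 5/8

P1 mixes 5/8 on A; P2 mixes 3/7 on P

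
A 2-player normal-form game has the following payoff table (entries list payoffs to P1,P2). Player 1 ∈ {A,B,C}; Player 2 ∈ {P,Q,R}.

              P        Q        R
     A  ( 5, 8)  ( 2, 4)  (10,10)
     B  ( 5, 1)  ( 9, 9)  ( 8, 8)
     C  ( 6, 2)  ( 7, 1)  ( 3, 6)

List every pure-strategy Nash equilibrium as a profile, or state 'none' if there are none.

(A,P): not NE [P1→C gives 6>5; P2→R gives 10>8]
(A,Q): not NE [P1→B gives 9>2; P2→R gives 10>4]
(A,R): NE
(B,P): not NE [P1→C gives 6>5; P2→Q gives 9>1]
(B,Q): NE
(B,R): not NE [P1→A gives 10>8; P2→Q gives 9>8]
(C,P): not NE [P2→R gives 6>2]
(C,Q): not NE [P1→B gives 9>7; P2→R gives 6>1]
(C,R): not NE [P1→A gives 10>3]

PSNE = {(A,R), (B,Q)}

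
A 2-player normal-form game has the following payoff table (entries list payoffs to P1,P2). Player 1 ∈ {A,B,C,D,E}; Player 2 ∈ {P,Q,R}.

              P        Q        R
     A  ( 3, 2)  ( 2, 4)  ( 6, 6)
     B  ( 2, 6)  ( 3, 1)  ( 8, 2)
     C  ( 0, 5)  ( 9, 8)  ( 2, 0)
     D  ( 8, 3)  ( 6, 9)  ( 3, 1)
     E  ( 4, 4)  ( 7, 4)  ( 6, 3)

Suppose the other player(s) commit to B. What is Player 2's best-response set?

u_2(P vs B) = 6
u_2(Q vs B) = 1
u_2(R vs B) = 2
max payoff 6 at {P}

BR_2 = {P}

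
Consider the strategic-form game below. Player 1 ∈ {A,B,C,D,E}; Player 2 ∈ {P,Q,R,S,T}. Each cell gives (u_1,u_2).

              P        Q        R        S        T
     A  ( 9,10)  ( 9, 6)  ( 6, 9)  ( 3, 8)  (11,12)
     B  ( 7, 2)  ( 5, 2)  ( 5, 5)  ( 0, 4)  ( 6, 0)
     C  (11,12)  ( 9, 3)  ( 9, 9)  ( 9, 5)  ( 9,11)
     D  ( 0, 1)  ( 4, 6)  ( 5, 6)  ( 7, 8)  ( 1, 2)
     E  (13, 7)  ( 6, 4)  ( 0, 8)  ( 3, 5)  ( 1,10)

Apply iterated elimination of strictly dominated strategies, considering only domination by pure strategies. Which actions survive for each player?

Remaining: P1:{A,C,E} P2:{P,T}

P1 drop B (A beats it: P:9>7 Q:9>5 R:6>5 S:3>0 T:11>6)
P1 drop D (C beats it: P:11>0 Q:9>4 R:9>5 S:9>7 T:9>1)
P2 drop Q (P beats it: A:10>6 C:12>3 E:7>4)
P2 drop R (T beats it: A:12>9 C:11>9 E:10>8)
P2 drop S (P beats it: A:10>8 C:12>5 E:7>5)
P1→{A,C,E} P2→{P,T}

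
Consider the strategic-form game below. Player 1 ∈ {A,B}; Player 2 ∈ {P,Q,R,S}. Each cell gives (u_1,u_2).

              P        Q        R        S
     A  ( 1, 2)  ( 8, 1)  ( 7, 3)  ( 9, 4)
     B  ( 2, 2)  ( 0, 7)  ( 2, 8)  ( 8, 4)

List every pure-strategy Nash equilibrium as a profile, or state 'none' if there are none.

PSNE = {(A,S)}

(A,P): not NE [P1→B gives 2>1; P2→S gives 4>2]
(A,Q): not NE [P2→S gives 4>1]
(A,R): not NE [P2→S gives 4>3]
(A,S): NE
(B,P): not NE [P2→R gives 8>2]
(B,Q): not NE [P1→A gives 8>0; P2→R gives 8>7]
(B,R): not NE [P1→A gives 7>2]
(B,S): not NE [P1→A gives 9>8; P2→R gives 8>4]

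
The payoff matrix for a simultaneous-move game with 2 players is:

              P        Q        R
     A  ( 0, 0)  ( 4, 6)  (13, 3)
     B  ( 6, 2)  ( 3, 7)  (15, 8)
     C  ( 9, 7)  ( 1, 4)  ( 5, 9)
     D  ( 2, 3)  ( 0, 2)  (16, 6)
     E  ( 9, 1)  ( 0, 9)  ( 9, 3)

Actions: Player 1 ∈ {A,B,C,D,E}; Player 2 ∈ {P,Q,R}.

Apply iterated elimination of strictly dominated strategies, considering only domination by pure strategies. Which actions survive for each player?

P2 drop P (R beats it: A:3>0 B:8>2 C:9>7 D:6>3 E:3>1)
P1 drop C (A beats it: Q:4>1 R:13>5)
P1 drop E (A beats it: Q:4>0 R:13>9)
P1→{A,B,D} P2→{Q,R}

Remaining: P1:{A,B,D} P2:{Q,R}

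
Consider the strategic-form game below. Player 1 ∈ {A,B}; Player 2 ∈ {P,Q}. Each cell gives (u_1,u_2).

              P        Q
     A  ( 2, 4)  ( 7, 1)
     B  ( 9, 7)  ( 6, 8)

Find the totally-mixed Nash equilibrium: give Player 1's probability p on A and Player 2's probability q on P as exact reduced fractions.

P1 indiff ⇒ q·2+(1-q)·7 = q·9+(1-q)·6 ⇒ q(-7) = (1-q)(-1) ⇒ q = 1/8
P2 indiff ⇒ p·4+(1-p)·7 = p·1+(1-p)·8 ⇒ p(3) = (1-p)(1) ⇒ p = 1/4

p=1/4, q=1/8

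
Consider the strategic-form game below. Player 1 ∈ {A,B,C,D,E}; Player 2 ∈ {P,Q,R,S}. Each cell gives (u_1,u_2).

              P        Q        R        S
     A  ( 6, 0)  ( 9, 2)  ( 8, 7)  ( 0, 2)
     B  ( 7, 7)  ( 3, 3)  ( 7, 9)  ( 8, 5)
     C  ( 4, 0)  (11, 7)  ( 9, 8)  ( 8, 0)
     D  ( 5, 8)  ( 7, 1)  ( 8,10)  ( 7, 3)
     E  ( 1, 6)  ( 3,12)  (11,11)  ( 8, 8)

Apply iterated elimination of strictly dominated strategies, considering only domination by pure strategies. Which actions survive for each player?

IESDS → P1:{C,E} P2:{Q,R}

P2 drop P (R beats it: A:7>0 B:9>7 C:8>0 D:10>8 E:11>6)
P1 drop A (C beats it: Q:11>9 R:9>8 S:8>0)
P1 drop D (C beats it: Q:11>7 R:9>8 S:8>7)
P2 drop S (R beats it: B:9>5 C:8>0 E:11>8)
P1 drop B (C beats it: Q:11>3 R:9>7)
P1→{C,E} P2→{Q,R}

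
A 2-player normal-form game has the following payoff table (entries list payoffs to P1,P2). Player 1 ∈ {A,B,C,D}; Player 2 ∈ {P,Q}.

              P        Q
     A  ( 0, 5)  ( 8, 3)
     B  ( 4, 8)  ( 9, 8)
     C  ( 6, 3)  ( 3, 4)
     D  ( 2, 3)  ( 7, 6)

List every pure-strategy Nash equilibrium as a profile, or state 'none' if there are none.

(A,P): not NE [P1→C gives 6>0]
(A,Q): not NE [P1→B gives 9>8; P2→P gives 5>3]
(B,P): not NE [P1→C gives 6>4]
(B,Q): NE
(C,P): not NE [P2→Q gives 4>3]
(C,Q): not NE [P1→B gives 9>3]
(D,P): not NE [P1→C gives 6>2; P2→Q gives 6>3]
(D,Q): not NE [P1→B gives 9>7]

Nash profiles: (B,Q)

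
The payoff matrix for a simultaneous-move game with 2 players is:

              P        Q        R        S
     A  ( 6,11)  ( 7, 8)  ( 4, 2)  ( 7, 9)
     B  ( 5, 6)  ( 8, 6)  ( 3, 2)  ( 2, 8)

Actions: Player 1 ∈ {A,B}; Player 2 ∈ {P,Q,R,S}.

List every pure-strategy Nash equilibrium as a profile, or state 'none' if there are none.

(A,P): NE
(A,Q): not NE [P1→B gives 8>7; P2→P gives 11>8]
(A,R): not NE [P2→P gives 11>2]
(A,S): not NE [P2→P gives 11>9]
(B,P): not NE [P1→A gives 6>5; P2→S gives 8>6]
(B,Q): not NE [P2→S gives 8>6]
(B,R): not NE [P1→A gives 4>3; P2→S gives 8>2]
(B,S): not NE [P1→A gives 7>2]

Nash profiles: (A,P)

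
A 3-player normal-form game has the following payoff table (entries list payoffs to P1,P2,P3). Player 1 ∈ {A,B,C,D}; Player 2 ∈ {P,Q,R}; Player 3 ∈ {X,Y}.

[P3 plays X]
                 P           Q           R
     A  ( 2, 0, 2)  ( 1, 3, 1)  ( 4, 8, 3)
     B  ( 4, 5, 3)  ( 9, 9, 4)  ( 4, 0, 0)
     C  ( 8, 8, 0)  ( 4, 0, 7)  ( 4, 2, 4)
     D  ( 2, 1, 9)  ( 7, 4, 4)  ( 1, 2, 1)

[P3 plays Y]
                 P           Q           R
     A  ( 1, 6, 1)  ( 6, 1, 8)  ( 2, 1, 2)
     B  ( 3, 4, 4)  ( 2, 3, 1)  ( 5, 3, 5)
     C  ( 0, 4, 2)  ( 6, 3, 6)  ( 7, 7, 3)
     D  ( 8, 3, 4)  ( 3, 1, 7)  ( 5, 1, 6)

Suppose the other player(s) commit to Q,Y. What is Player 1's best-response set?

P1 best: {A,C}

u_1(A vs Q,Y) = 6
u_1(B vs Q,Y) = 2
u_1(C vs Q,Y) = 6
u_1(D vs Q,Y) = 3
max payoff 6 at {A,C}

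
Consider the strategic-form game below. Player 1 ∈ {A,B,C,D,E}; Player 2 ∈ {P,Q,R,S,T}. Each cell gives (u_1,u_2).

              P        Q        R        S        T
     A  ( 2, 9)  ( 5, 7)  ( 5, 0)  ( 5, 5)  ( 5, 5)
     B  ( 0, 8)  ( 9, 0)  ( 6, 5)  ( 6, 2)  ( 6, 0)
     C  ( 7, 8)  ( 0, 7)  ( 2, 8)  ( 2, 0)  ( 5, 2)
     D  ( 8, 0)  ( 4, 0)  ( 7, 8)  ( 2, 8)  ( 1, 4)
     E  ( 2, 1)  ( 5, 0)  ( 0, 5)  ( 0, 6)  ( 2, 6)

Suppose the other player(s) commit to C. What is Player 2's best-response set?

u_2(P vs C) = 8
u_2(Q vs C) = 7
u_2(R vs C) = 8
u_2(S vs C) = 0
u_2(T vs C) = 2
max payoff 8 at {P,R}

argmax u_2 = {P,R}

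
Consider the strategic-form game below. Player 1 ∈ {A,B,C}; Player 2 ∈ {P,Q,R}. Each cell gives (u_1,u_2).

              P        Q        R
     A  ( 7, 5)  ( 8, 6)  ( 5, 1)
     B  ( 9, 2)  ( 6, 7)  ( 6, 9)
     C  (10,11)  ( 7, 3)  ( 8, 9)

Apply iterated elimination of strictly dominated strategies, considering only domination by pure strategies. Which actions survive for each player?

IESDS → P1:{A,C} P2:{P,Q}

P1 drop B (C beats it: P:10>9 Q:7>6 R:8>6)
P2 drop R (P beats it: A:5>1 C:11>9)
P1→{A,C} P2→{P,Q}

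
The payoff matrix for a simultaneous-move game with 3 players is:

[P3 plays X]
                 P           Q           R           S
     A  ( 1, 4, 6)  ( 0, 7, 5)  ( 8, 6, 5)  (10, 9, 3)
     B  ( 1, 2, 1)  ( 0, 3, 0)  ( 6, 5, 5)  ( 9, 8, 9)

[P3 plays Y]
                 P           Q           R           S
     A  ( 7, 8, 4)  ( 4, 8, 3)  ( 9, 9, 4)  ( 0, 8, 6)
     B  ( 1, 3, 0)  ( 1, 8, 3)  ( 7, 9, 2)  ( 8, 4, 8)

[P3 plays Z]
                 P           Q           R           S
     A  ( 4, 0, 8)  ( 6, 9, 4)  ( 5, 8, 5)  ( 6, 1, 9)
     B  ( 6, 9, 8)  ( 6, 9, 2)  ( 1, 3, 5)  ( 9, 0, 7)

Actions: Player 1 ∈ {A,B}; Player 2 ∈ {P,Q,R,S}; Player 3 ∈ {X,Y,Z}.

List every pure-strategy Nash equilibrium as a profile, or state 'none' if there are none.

(A,P,X): not NE [P2→S gives 9>4; P3→Z gives 8>6]
(A,P,Y): not NE [P2→R gives 9>8; P3→Z gives 8>4]
(A,P,Z): not NE [P1→B gives 6>4; P2→Q gives 9>0]
(A,Q,X): not NE [P2→S gives 9>7]
(A,Q,Y): not NE [P2→R gives 9>8; P3→X gives 5>3]
(A,Q,Z): not NE [P3→X gives 5>4]
(A,R,X): not NE [P2→S gives 9>6]
(A,R,Y): not NE [P3→Z gives 5>4]
(A,R,Z): not NE [P2→Q gives 9>8]
(A,S,X): not NE [P3→Z gives 9>3]
(A,S,Y): not NE [P1→B gives 8>0; P2→R gives 9>8; P3→Z gives 9>6]
(A,S,Z): not NE [P1→B gives 9>6; P2→Q gives 9>1]
(B,P,X): not NE [P2→S gives 8>2; P3→Z gives 8>1]
(B,P,Y): not NE [P1→A gives 7>1; P2→R gives 9>3; P3→Z gives 8>0]
(B,P,Z): NE
(B,Q,X): not NE [P2→S gives 8>3; P3→Y gives 3>0]
(B,Q,Y): not NE [P1→A gives 4>1; P2→R gives 9>8]
(B,Q,Z): not NE [P3→Y gives 3>2]
(B,R,X): not NE [P1→A gives 8>6; P2→S gives 8>5]
(B,R,Y): not NE [P1→A gives 9>7; P3→Z gives 5>2]
(B,R,Z): not NE [P1→A gives 5>1; P2→Q gives 9>3]
(B,S,X): not NE [P1→A gives 10>9]
(B,S,Y): not NE [P2→R gives 9>4; P3→X gives 9>8]
(B,S,Z): not NE [P2→Q gives 9>0; P3→X gives 9>7]

Nash profiles: (B,P,Z)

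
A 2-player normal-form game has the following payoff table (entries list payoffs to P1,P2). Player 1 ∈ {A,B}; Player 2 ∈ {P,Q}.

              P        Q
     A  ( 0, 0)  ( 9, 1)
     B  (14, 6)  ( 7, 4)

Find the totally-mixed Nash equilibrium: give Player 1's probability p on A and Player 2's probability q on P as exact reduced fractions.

P1 indiff ⇒ q·0+(1-q)·9 = q·14+(1-q)·7 ⇒ q(-14) = (1-q)(-2) ⇒ q = 1/8
P2 indiff ⇒ p·0+(1-p)·6 = p·1+(1-p)·4 ⇒ p(-1) = (1-p)(-2) ⇒ p = 2/3

(p,q) = (2/3, 1/8)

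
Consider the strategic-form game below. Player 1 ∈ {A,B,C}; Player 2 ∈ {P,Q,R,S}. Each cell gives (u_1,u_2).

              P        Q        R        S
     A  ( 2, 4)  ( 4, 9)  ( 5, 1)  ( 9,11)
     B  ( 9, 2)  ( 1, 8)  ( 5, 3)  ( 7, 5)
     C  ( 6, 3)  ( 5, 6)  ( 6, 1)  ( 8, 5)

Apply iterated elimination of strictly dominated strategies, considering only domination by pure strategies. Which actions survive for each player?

P2 drop P (Q beats it: A:9>4 B:8>2 C:6>3)
P1 drop B (C beats it: Q:5>1 R:6>5 S:8>7)
P2 drop R (Q beats it: A:9>1 C:6>1)
P1→{A,C} P2→{Q,S}

Survivors P1:{A,C} P2:{Q,S}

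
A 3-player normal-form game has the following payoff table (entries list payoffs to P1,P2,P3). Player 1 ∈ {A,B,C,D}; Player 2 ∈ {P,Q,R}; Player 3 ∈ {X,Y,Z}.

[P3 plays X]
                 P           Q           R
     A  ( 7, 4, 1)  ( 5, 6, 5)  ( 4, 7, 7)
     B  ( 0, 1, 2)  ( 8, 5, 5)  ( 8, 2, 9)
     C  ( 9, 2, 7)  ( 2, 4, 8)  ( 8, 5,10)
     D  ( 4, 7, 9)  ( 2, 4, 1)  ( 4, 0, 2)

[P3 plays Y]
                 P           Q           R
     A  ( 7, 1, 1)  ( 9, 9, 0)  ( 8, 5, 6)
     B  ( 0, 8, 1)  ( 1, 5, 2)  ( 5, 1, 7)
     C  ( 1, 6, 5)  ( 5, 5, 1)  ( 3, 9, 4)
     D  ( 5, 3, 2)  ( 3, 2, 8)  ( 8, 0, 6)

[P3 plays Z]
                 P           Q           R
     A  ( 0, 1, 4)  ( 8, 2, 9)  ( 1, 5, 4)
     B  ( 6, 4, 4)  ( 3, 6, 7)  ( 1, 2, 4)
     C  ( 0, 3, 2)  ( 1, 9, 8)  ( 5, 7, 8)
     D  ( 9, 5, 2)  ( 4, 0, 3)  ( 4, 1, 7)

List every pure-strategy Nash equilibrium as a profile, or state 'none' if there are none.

Nash profiles: (C,R,X)

(A,P,X): not NE [P1→C gives 9>7; P2→R gives 7>4; P3→Z gives 4>1]
(A,P,Y): not NE [P2→Q gives 9>1; P3→Z gives 4>1]
(A,P,Z): not NE [P1→D gives 9>0; P2→R gives 5>1]
(A,Q,X): not NE [P1→B gives 8>5; P2→R gives 7>6; P3→Z gives 9>5]
(A,Q,Y): not NE [P3→Z gives 9>0]
(A,Q,Z): not NE [P2→R gives 5>2]
(A,R,X): not NE [P1→C gives 8>4]
(A,R,Y): not NE [P2→Q gives 9>5; P3→X gives 7>6]
(A,R,Z): not NE [P1→C gives 5>1; P3→X gives 7>4]
(B,P,X): not NE [P1→C gives 9>0; P2→Q gives 5>1; P3→Z gives 4>2]
(B,P,Y): not NE [P1→A gives 7>0; P3→Z gives 4>1]
(B,P,Z): not NE [P1→D gives 9>6; P2→Q gives 6>4]
(B,Q,X): not NE [P3→Z gives 7>5]
(B,Q,Y): not NE [P1→A gives 9>1; P2→P gives 8>5; P3→Z gives 7>2]
(B,Q,Z): not NE [P1→A gives 8>3]
(B,R,X): not NE [P2→Q gives 5>2]
(B,R,Y): not NE [P1→D gives 8>5; P2→P gives 8>1; P3→X gives 9>7]
(B,R,Z): not NE [P1→C gives 5>1; P2→Q gives 6>2; P3→X gives 9>4]
(C,P,X): not NE [P2→R gives 5>2]
(C,P,Y): not NE [P1→A gives 7>1; P2→R gives 9>6; P3→X gives 7>5]
(C,P,Z): not NE [P1→D gives 9>0; P2→Q gives 9>3; P3→X gives 7>2]
(C,Q,X): not NE [P1→B gives 8>2; P2→R gives 5>4]
(C,Q,Y): not NE [P1→A gives 9>5; P2→R gives 9>5; P3→Z gives 8>1]
(C,Q,Z): not NE [P1→A gives 8>1]
(C,R,X): NE
(C,R,Y): not NE [P1→D gives 8>3; P3→X gives 10>4]
(C,R,Z): not NE [P2→Q gives 9>7; P3→X gives 10>8]
(D,P,X): not NE [P1→C gives 9>4]
(D,P,Y): not NE [P1→A gives 7>5; P3→X gives 9>2]
(D,P,Z): not NE [P3→X gives 9>2]
(D,Q,X): not NE [P1→B gives 8>2; P2→P gives 7>4; P3→Y gives 8>1]
(D,Q,Y): not NE [P1→A gives 9>3; P2→P gives 3>2]
(D,Q,Z): not NE [P1→A gives 8>4; P2→P gives 5>0; P3→Y gives 8>3]
(D,R,X): not NE [P1→C gives 8>4; P2→P gives 7>0; P3→Z gives 7>2]
(D,R,Y): not NE [P2→P gives 3>0; P3→Z gives 7>6]
(D,R,Z): not NE [P1→C gives 5>4; P2→P gives 5>1]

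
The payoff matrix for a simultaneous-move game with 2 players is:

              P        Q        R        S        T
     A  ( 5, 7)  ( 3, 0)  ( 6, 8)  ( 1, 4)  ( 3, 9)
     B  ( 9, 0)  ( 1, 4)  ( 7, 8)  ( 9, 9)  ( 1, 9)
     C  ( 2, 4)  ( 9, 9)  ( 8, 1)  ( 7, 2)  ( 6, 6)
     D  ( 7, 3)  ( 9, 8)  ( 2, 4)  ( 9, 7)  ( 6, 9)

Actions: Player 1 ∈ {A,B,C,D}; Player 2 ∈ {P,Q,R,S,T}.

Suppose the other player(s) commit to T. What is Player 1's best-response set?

u_1(A vs T) = 3
u_1(B vs T) = 1
u_1(C vs T) = 6
u_1(D vs T) = 6
max payoff 6 at {C,D}

argmax u_1 = {C,D}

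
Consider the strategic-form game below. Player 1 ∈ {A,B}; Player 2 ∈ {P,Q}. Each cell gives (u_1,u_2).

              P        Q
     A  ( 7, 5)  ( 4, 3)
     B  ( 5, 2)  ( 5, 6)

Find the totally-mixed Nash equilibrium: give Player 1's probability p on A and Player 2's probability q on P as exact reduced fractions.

P1 indiff ⇒ q·7+(1-q)·4 = q·5+(1-q)·5 ⇒ q(2) = (1-q)(1) ⇒ q = 1/3
P2 indiff ⇒ p·5+(1-p)·2 = p·3+(1-p)·6 ⇒ p(2) = (1-p)(4) ⇒ p = 2/3

P1 mixes 2/3 on A; P2 mixes 1/3 on P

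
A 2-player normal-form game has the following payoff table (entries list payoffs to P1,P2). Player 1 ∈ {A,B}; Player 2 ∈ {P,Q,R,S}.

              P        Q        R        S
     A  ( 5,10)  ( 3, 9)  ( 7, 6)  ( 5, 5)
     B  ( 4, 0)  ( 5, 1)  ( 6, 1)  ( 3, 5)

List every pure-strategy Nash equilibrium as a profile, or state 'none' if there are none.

(A,P): NE
(A,Q): not NE [P1→B gives 5>3; P2→P gives 10>9]
(A,R): not NE [P2→P gives 10>6]
(A,S): not NE [P2→P gives 10>5]
(B,P): not NE [P1→A gives 5>4; P2→S gives 5>0]
(B,Q): not NE [P2→S gives 5>1]
(B,R): not NE [P1→A gives 7>6; P2→S gives 5>1]
(B,S): not NE [P1→A gives 5>3]

NE set: (A,P)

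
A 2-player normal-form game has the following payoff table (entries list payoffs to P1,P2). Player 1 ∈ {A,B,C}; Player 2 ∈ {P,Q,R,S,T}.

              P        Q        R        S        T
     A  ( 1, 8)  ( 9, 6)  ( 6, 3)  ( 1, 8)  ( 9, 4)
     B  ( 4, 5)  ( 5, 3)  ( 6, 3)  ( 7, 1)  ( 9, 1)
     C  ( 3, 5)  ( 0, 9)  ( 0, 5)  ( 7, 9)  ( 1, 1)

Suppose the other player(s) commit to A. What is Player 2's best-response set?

u_2(P vs A) = 8
u_2(Q vs A) = 6
u_2(R vs A) = 3
u_2(S vs A) = 8
u_2(T vs A) = 4
max payoff 8 at {P,S}

P2 best: {P,S}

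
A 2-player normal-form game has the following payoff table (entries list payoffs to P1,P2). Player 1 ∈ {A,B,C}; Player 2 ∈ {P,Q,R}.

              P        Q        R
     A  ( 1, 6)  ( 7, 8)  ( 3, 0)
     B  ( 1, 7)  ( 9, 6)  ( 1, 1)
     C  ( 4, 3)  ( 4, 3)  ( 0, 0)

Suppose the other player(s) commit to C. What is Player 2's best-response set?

u_2(P vs C) = 3
u_2(Q vs C) = 3
u_2(R vs C) = 0
max payoff 3 at {P,Q}

argmax u_2 = {P,Q}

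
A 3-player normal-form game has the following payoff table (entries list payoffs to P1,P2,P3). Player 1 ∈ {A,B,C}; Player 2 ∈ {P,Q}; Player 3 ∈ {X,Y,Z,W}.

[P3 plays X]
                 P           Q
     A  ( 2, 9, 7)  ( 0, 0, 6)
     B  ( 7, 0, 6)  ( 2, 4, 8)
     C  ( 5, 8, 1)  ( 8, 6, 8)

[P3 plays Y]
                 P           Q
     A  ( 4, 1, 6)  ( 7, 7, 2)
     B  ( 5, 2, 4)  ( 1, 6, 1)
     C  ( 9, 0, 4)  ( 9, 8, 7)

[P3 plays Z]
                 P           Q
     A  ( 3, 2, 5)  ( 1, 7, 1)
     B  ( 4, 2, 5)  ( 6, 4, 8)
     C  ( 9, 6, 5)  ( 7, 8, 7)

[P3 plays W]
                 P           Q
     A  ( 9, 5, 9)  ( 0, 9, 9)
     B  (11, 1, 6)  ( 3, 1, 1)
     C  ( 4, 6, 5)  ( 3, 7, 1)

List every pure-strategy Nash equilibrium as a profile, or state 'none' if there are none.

(A,P,X): not NE [P1→B gives 7>2; P3→W gives 9>7]
(A,P,Y): not NE [P1→C gives 9>4; P2→Q gives 7>1; P3→W gives 9>6]
(A,P,Z): not NE [P1→C gives 9>3; P2→Q gives 7>2; P3→W gives 9>5]
(A,P,W): not NE [P1→B gives 11>9; P2→Q gives 9>5]
(A,Q,X): not NE [P1→C gives 8>0; P2→P gives 9>0; P3→W gives 9>6]
(A,Q,Y): not NE [P1→C gives 9>7; P3→W gives 9>2]
(A,Q,Z): not NE [P1→C gives 7>1; P3→W gives 9>1]
(A,Q,W): not NE [P1→C gives 3>0]
(B,P,X): not NE [P2→Q gives 4>0]
(B,P,Y): not NE [P1→C gives 9>5; P2→Q gives 6>2; P3→W gives 6>4]
(B,P,Z): not NE [P1→C gives 9>4; P2→Q gives 4>2; P3→W gives 6>5]
(B,P,W): NE
(B,Q,X): not NE [P1→C gives 8>2]
(B,Q,Y): not NE [P1→C gives 9>1; P3→Z gives 8>1]
(B,Q,Z): not NE [P1→C gives 7>6]
(B,Q,W): not NE [P3→Z gives 8>1]
(C,P,X): not NE [P1→B gives 7>5; P3→W gives 5>1]
(C,P,Y): not NE [P2→Q gives 8>0; P3→W gives 5>4]
(C,P,Z): not NE [P2→Q gives 8>6]
(C,P,W): not NE [P1→B gives 11>4; P2→Q gives 7>6]
(C,Q,X): not NE [P2→P gives 8>6]
(C,Q,Y): not NE [P3→X gives 8>7]
(C,Q,Z): not NE [P3→X gives 8>7]
(C,Q,W): not NE [P3→X gives 8>1]

PSNE = {(B,P,W)}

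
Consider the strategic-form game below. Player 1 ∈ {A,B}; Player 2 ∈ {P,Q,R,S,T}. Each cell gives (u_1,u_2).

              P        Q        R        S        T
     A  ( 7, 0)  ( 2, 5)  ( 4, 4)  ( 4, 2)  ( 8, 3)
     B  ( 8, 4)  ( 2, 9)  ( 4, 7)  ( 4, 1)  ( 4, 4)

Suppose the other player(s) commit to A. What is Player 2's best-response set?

argmax u_2 = {Q}

u_2(P vs A) = 0
u_2(Q vs A) = 5
u_2(R vs A) = 4
u_2(S vs A) = 2
u_2(T vs A) = 3
max payoff 5 at {Q}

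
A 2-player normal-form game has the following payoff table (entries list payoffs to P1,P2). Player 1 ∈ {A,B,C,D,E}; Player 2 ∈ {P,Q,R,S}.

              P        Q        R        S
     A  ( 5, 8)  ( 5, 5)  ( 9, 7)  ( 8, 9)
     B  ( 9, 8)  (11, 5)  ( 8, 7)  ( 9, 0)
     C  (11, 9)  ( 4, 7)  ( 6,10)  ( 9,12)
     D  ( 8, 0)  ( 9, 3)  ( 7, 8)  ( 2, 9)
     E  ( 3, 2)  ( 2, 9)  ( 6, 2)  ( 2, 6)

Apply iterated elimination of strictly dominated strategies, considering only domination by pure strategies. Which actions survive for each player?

Survivors P1:{A,B,C} P2:{P,R,S}

P1 drop D (B beats it: P:9>8 Q:11>9 R:8>7 S:9>2)
P1 drop E (A beats it: P:5>3 Q:5>2 R:9>6 S:8>2)
P2 drop Q (P beats it: A:8>5 B:8>5 C:9>7)
P1→{A,B,C} P2→{P,R,S}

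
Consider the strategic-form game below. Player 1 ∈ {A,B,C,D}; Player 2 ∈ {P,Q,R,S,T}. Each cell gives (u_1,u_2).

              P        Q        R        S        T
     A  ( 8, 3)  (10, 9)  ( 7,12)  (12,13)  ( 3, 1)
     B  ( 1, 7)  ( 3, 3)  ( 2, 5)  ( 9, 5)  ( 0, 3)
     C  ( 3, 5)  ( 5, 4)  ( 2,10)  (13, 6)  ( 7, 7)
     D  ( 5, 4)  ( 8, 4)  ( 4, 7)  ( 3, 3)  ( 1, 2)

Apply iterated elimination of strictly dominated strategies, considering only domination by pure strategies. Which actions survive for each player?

P1 drop B (A beats it: P:8>1 Q:10>3 R:7>2 S:12>9 T:3>0)
P1 drop D (A beats it: P:8>5 Q:10>8 R:7>4 S:12>3 T:3>1)
P2 drop P (R beats it: A:12>3 C:10>5)
P2 drop Q (R beats it: A:12>9 C:10>4)
P2 drop T (R beats it: A:12>1 C:10>7)
P1→{A,C} P2→{R,S}

IESDS → P1:{A,C} P2:{R,S}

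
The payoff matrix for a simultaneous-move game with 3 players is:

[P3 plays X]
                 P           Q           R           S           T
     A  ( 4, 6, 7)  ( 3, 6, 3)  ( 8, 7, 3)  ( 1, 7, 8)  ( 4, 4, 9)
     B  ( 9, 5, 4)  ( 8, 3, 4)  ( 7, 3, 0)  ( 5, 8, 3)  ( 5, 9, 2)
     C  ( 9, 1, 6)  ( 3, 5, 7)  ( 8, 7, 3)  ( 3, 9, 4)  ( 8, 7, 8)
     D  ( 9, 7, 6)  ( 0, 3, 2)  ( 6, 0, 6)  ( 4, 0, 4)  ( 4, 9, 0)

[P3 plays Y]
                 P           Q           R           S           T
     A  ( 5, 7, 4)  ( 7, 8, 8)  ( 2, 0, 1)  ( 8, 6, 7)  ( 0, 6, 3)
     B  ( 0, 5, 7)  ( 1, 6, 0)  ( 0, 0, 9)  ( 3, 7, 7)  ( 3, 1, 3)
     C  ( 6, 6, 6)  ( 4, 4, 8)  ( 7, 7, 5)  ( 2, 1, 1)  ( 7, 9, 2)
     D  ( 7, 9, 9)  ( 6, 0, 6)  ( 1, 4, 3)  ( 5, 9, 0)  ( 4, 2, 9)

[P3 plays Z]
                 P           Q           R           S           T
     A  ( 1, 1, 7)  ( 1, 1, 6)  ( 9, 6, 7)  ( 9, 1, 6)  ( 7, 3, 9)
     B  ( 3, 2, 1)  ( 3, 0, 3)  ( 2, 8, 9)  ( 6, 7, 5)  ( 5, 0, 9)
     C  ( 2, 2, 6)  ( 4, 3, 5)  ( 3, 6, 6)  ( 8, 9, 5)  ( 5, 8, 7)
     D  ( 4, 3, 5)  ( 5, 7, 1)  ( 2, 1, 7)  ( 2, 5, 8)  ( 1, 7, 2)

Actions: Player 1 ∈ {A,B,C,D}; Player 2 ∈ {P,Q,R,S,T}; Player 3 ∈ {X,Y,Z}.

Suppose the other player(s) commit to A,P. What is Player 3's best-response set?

u_3(X vs A,P) = 7
u_3(Y vs A,P) = 4
u_3(Z vs A,P) = 7
max payoff 7 at {X,Z}

P3 best: {X,Z}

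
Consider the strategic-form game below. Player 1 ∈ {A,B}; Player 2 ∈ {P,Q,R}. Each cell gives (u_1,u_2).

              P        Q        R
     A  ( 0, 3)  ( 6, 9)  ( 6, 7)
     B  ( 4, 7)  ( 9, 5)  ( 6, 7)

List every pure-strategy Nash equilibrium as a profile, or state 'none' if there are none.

PSNE = {(B,P), (B,R)}

(A,P): not NE [P1→B gives 4>0; P2→Q gives 9>3]
(A,Q): not NE [P1→B gives 9>6]
(A,R): not NE [P2→Q gives 9>7]
(B,P): NE
(B,Q): not NE [P2→R gives 7>5]
(B,R): NE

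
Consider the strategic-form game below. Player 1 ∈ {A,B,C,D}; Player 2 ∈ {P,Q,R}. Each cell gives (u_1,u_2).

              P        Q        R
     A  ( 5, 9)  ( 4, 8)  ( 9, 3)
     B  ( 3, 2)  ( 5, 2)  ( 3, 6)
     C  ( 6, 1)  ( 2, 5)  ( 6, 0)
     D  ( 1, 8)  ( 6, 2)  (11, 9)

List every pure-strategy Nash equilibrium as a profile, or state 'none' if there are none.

(A,P): not NE [P1→C gives 6>5]
(A,Q): not NE [P1→D gives 6>4; P2→P gives 9>8]
(A,R): not NE [P1→D gives 11>9; P2→P gives 9>3]
(B,P): not NE [P1→C gives 6>3; P2→R gives 6>2]
(B,Q): not NE [P1→D gives 6>5; P2→R gives 6>2]
(B,R): not NE [P1→D gives 11>3]
(C,P): not NE [P2→Q gives 5>1]
(C,Q): not NE [P1→D gives 6>2]
(C,R): not NE [P1→D gives 11>6; P2→Q gives 5>0]
(D,P): not NE [P1→C gives 6>1; P2→R gives 9>8]
(D,Q): not NE [P2→R gives 9>2]
(D,R): NE

NE set: (D,R)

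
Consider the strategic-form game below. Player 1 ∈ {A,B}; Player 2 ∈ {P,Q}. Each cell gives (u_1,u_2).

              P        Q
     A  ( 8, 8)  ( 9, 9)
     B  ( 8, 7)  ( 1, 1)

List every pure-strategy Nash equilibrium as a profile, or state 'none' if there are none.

(A,P): not NE [P2→Q gives 9>8]
(A,Q): NE
(B,P): NE
(B,Q): not NE [P1→A gives 9>1; P2→P gives 7>1]

PSNE = {(A,Q), (B,P)}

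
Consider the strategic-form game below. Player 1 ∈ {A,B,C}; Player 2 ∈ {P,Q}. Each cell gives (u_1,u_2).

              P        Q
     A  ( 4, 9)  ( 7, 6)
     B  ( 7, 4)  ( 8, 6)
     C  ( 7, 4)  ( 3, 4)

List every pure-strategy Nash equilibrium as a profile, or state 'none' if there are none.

NE set: (B,Q), (C,P)

(A,P): not NE [P1→C gives 7>4]
(A,Q): not NE [P1→B gives 8>7; P2→P gives 9>6]
(B,P): not NE [P2→Q gives 6>4]
(B,Q): NE
(C,P): NE
(C,Q): not NE [P1→B gives 8>3]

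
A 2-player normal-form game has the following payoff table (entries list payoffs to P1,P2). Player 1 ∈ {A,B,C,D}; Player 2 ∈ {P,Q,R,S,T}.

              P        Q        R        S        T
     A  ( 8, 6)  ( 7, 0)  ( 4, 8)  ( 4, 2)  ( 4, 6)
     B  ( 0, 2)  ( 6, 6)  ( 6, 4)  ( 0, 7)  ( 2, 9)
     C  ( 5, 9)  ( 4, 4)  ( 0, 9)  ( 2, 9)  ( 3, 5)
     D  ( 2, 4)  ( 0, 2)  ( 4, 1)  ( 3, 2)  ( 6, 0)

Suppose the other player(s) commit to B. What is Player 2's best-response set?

argmax u_2 = {T}

u_2(P vs B) = 2
u_2(Q vs B) = 6
u_2(R vs B) = 4
u_2(S vs B) = 7
u_2(T vs B) = 9
max payoff 9 at {T}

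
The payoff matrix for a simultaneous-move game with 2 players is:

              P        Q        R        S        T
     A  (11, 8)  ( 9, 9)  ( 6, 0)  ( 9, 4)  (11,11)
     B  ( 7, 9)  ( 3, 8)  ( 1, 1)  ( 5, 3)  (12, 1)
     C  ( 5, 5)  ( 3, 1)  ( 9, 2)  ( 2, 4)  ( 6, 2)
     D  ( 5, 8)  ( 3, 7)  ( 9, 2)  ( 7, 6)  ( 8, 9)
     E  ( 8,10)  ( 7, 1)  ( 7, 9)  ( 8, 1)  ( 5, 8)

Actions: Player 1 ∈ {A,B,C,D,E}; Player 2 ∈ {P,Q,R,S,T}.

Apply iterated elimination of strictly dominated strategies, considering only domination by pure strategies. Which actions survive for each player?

P2 drop R (P beats it: A:8>0 B:9>1 C:5>2 D:8>2 E:10>9)
P1 drop C (A beats it: P:11>5 Q:9>3 S:9>2 T:11>6)
P1 drop D (A beats it: P:11>5 Q:9>3 S:9>7 T:11>8)
P1 drop E (A beats it: P:11>8 Q:9>7 S:9>8 T:11>5)
P2 drop S (P beats it: A:8>4 B:9>3)
P1→{A,B} P2→{P,Q,T}

Survivors P1:{A,B} P2:{P,Q,T}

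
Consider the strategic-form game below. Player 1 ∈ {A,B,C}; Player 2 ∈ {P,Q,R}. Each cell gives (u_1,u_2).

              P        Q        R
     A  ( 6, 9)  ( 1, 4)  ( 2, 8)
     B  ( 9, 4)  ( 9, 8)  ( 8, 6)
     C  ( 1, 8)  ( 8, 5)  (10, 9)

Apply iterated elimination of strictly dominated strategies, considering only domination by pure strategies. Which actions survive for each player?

Remaining: P1:{B,C} P2:{Q,R}

P1 drop A (B beats it: P:9>6 Q:9>1 R:8>2)
P2 drop P (R beats it: B:6>4 C:9>8)
P1→{B,C} P2→{Q,R}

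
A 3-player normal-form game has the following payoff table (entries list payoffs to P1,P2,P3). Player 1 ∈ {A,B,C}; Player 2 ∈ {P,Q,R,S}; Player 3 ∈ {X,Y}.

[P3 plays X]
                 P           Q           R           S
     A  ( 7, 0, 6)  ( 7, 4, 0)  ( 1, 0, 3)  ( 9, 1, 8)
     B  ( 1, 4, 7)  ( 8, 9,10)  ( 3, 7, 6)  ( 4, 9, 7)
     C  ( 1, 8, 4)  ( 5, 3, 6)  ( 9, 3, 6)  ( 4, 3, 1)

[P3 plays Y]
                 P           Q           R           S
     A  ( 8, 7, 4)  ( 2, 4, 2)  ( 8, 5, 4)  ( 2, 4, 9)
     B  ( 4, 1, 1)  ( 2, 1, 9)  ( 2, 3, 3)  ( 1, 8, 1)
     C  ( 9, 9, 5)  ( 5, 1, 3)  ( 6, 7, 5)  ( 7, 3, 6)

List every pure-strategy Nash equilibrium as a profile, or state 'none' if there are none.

Nash profiles: (B,Q,X), (C,P,Y)

(A,P,X): not NE [P2→Q gives 4>0]
(A,P,Y): not NE [P1→C gives 9>8; P3→X gives 6>4]
(A,Q,X): not NE [P1→B gives 8>7; P3→Y gives 2>0]
(A,Q,Y): not NE [P1→C gives 5>2; P2→P gives 7>4]
(A,R,X): not NE [P1→C gives 9>1; P2→Q gives 4>0; P3→Y gives 4>3]
(A,R,Y): not NE [P2→P gives 7>5]
(A,S,X): not NE [P2→Q gives 4>1; P3→Y gives 9>8]
(A,S,Y): not NE [P1→C gives 7>2; P2→P gives 7>4]
(B,P,X): not NE [P1→A gives 7>1; P2→S gives 9>4]
(B,P,Y): not NE [P1→C gives 9>4; P2→S gives 8>1; P3→X gives 7>1]
(B,Q,X): NE
(B,Q,Y): not NE [P1→C gives 5>2; P2→S gives 8>1; P3→X gives 10>9]
(B,R,X): not NE [P1→C gives 9>3; P2→S gives 9>7]
(B,R,Y): not NE [P1→A gives 8>2; P2→S gives 8>3; P3→X gives 6>3]
(B,S,X): not NE [P1→A gives 9>4]
(B,S,Y): not NE [P1→C gives 7>1; P3→X gives 7>1]
(C,P,X): not NE [P1→A gives 7>1; P3→Y gives 5>4]
(C,P,Y): NE
(C,Q,X): not NE [P1→B gives 8>5; P2→P gives 8>3]
(C,Q,Y): not NE [P2→P gives 9>1; P3→X gives 6>3]
(C,R,X): not NE [P2→P gives 8>3]
(C,R,Y): not NE [P1→A gives 8>6; P2→P gives 9>7; P3→X gives 6>5]
(C,S,X): not NE [P1→A gives 9>4; P2→P gives 8>3; P3→Y gives 6>1]
(C,S,Y): not NE [P2→P gives 9>3]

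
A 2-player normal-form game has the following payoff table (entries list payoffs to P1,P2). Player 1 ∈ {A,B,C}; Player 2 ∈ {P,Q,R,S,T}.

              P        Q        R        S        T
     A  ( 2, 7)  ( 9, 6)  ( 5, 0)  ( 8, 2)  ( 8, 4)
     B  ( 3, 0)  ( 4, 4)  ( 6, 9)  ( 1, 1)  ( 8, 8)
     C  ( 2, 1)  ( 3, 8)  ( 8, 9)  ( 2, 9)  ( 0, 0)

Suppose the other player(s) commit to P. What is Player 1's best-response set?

argmax u_1 = {B}

u_1(A vs P) = 2
u_1(B vs P) = 3
u_1(C vs P) = 2
max payoff 3 at {B}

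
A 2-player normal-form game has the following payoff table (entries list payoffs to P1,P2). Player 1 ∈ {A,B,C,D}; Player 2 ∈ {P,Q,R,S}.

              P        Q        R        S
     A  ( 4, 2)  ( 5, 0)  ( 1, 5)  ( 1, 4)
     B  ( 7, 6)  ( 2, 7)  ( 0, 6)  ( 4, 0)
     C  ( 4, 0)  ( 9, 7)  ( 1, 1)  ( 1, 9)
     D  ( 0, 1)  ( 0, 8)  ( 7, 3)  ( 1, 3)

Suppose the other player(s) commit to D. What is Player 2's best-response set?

u_2(P vs D) = 1
u_2(Q vs D) = 8
u_2(R vs D) = 3
u_2(S vs D) = 3
max payoff 8 at {Q}

P2 best: {Q}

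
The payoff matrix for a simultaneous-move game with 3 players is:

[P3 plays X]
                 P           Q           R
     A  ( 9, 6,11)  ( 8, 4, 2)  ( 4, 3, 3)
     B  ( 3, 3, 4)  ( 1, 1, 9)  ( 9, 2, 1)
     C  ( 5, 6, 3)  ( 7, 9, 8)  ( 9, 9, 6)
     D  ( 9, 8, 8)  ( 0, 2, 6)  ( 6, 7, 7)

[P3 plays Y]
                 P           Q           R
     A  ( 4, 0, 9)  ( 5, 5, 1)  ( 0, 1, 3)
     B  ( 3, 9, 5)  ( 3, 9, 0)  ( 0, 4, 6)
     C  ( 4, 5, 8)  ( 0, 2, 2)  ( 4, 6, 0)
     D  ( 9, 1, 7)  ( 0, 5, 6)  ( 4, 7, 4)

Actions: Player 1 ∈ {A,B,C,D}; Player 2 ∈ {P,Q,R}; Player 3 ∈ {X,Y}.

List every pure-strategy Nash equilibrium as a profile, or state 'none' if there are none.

Nash profiles: (A,P,X), (C,R,X), (D,P,X)

(A,P,X): NE
(A,P,Y): not NE [P1→D gives 9>4; P2→Q gives 5>0; P3→X gives 11>9]
(A,Q,X): not NE [P2→P gives 6>4]
(A,Q,Y): not NE [P3→X gives 2>1]
(A,R,X): not NE [P1→C gives 9>4; P2→P gives 6>3]
(A,R,Y): not NE [P1→D gives 4>0; P2→Q gives 5>1]
(B,P,X): not NE [P1→D gives 9>3; P3→Y gives 5>4]
(B,P,Y): not NE [P1→D gives 9>3]
(B,Q,X): not NE [P1→A gives 8>1; P2→P gives 3>1]
(B,Q,Y): not NE [P1→A gives 5>3; P3→X gives 9>0]
(B,R,X): not NE [P2→P gives 3>2; P3→Y gives 6>1]
(B,R,Y): not NE [P1→D gives 4>0; P2→Q gives 9>4]
(C,P,X): not NE [P1→D gives 9>5; P2→R gives 9>6; P3→Y gives 8>3]
(C,P,Y): not NE [P1→D gives 9>4; P2→R gives 6>5]
(C,Q,X): not NE [P1→A gives 8>7]
(C,Q,Y): not NE [P1→A gives 5>0; P2→R gives 6>2; P3→X gives 8>2]
(C,R,X): NE
(C,R,Y): not NE [P3→X gives 6>0]
(D,P,X): NE
(D,P,Y): not NE [P2→R gives 7>1; P3→X gives 8>7]
(D,Q,X): not NE [P1→A gives 8>0; P2→P gives 8>2]
(D,Q,Y): not NE [P1→A gives 5>0; P2→R gives 7>5]
(D,R,X): not NE [P1→C gives 9>6; P2→P gives 8>7]
(D,R,Y): not NE [P3→X gives 7>4]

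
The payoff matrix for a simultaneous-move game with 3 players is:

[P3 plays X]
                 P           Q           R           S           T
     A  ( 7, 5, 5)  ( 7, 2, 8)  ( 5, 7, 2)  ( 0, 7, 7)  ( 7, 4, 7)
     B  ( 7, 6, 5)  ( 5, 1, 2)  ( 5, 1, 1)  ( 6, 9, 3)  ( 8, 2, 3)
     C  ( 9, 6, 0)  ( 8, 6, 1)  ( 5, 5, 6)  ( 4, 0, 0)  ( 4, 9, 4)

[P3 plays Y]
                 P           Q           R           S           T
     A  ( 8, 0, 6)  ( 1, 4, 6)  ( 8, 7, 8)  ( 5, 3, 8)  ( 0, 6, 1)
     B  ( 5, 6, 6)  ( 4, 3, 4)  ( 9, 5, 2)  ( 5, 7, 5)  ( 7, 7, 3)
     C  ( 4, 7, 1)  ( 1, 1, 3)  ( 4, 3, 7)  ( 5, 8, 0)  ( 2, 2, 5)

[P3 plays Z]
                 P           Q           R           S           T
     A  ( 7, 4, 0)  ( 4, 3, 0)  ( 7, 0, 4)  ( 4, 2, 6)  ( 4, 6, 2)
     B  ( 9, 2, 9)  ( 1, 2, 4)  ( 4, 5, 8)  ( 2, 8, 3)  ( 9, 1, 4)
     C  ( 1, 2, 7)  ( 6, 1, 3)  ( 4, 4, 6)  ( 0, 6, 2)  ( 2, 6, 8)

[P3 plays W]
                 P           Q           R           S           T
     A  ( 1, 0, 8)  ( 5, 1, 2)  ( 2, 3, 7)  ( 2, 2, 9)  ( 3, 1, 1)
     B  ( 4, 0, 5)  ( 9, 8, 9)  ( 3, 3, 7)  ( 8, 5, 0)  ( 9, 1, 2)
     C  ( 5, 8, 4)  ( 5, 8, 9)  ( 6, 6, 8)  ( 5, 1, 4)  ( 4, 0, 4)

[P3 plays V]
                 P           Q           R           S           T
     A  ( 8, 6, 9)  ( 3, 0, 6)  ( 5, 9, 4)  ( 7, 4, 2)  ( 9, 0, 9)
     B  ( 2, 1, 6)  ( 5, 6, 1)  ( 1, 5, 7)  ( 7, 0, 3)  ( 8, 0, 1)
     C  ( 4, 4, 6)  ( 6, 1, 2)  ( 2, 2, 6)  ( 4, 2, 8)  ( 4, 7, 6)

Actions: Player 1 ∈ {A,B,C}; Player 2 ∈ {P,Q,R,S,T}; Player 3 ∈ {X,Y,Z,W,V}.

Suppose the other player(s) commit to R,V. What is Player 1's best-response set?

u_1(A vs R,V) = 5
u_1(B vs R,V) = 1
u_1(C vs R,V) = 2
max payoff 5 at {A}

P1 best: {A}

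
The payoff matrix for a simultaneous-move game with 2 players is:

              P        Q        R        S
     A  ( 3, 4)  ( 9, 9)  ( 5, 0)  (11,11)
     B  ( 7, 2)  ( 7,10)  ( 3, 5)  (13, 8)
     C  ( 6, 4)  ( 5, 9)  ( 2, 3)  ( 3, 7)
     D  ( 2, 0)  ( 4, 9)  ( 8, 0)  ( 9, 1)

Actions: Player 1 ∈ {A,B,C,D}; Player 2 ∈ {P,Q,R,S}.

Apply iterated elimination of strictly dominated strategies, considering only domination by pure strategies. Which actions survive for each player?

Survivors P1:{A,B} P2:{Q,S}

P1 drop C (B beats it: P:7>6 Q:7>5 R:3>2 S:13>3)
P2 drop P (Q beats it: A:9>4 B:10>2 D:9>0)
P2 drop R (Q beats it: A:9>0 B:10>5 D:9>0)
P1 drop D (A beats it: Q:9>4 S:11>9)
P1→{A,B} P2→{Q,S}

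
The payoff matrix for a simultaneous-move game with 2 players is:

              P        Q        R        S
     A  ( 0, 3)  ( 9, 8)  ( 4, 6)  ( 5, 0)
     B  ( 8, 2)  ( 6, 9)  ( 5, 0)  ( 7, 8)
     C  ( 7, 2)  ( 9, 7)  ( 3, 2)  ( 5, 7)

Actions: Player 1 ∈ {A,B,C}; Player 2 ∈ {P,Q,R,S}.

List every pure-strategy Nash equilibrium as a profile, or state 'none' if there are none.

(A,P): not NE [P1→B gives 8>0; P2→Q gives 8>3]
(A,Q): NE
(A,R): not NE [P1→B gives 5>4; P2→Q gives 8>6]
(A,S): not NE [P1→B gives 7>5; P2→Q gives 8>0]
(B,P): not NE [P2→Q gives 9>2]
(B,Q): not NE [P1→C gives 9>6]
(B,R): not NE [P2→Q gives 9>0]
(B,S): not NE [P2→Q gives 9>8]
(C,P): not NE [P1→B gives 8>7; P2→S gives 7>2]
(C,Q): NE
(C,R): not NE [P1→B gives 5>3; P2→S gives 7>2]
(C,S): not NE [P1→B gives 7>5]

Nash profiles: (A,Q), (C,Q)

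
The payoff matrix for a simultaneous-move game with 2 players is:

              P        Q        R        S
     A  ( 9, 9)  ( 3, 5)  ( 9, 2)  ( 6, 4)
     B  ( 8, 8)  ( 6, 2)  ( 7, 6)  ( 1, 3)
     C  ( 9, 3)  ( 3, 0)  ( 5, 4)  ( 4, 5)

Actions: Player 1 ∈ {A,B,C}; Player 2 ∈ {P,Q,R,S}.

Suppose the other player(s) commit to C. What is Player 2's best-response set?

argmax u_2 = {S}

u_2(P vs C) = 3
u_2(Q vs C) = 0
u_2(R vs C) = 4
u_2(S vs C) = 5
max payoff 5 at {S}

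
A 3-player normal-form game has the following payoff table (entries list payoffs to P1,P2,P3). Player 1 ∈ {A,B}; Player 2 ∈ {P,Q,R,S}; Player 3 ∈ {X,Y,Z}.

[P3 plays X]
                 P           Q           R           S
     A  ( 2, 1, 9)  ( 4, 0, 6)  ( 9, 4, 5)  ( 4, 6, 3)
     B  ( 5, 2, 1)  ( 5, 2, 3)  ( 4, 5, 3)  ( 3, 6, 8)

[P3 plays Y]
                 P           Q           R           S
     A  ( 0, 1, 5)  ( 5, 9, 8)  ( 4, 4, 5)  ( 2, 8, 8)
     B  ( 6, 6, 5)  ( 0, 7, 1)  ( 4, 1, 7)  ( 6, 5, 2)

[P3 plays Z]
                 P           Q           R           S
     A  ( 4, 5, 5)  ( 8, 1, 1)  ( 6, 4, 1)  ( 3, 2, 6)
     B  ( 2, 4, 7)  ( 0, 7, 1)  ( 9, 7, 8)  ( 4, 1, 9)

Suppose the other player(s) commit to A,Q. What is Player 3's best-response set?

u_3(X vs A,Q) = 6
u_3(Y vs A,Q) = 8
u_3(Z vs A,Q) = 1
max payoff 8 at {Y}

argmax u_3 = {Y}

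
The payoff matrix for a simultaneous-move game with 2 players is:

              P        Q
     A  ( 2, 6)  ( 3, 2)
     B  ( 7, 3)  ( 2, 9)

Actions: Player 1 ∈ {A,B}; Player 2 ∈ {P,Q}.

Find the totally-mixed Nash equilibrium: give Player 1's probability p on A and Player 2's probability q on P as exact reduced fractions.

P1 indiff ⇒ q·2+(1-q)·3 = q·7+(1-q)·2 ⇒ q(-5) = (1-q)(-1) ⇒ q = 1/6
P2 indiff ⇒ p·6+(1-p)·3 = p·2+(1-p)·9 ⇒ p(4) = (1-p)(6) ⇒ p = 3/5

p=3/5, q=1/6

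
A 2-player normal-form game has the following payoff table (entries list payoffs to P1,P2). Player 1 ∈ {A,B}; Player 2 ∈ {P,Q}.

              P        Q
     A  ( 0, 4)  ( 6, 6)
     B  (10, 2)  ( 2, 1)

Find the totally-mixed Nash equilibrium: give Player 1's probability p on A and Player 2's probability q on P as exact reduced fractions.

P1 indiff ⇒ q·0+(1-q)·6 = q·10+(1-q)·2 ⇒ q(-10) = (1-q)(-4) ⇒ q = 2/7
P2 indiff ⇒ p·4+(1-p)·2 = p·6+(1-p)·1 ⇒ p(-2) = (1-p)(-1) ⇒ p = 1/3

p=1/3, q=2/7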